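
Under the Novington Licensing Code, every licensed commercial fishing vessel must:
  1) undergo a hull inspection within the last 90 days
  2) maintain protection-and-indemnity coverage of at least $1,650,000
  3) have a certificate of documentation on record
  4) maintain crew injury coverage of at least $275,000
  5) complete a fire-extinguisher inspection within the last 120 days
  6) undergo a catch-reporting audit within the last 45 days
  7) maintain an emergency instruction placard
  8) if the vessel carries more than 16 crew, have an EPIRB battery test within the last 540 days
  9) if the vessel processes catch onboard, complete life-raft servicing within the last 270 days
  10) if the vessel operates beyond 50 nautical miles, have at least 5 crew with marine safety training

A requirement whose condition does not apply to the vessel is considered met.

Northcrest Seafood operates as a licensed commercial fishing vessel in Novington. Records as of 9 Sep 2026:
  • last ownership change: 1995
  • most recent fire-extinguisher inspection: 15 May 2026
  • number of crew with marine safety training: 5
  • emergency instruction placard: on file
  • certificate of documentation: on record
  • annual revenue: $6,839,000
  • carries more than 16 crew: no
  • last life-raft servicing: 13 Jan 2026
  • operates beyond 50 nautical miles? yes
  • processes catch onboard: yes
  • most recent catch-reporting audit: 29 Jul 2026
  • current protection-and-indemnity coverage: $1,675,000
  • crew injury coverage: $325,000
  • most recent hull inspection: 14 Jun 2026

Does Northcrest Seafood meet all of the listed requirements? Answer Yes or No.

Yes

1. hull inspection 87 days ago vs limit 90 → met
2. protection-and-indemnity coverage $1,675,000 ≥ $1,650,000 → met
3. certificate of documentation present → met
4. crew injury coverage $325,000 ≥ $275,000 → met
5. fire-extinguisher inspection 117 days ago vs limit 120 → met
6. catch-reporting audit 42 days ago vs limit 45 → met
7. emergency instruction placard present → met
8. condition 'carries more than 16 crew' does not hold → requirement n/a → met
9. condition 'processes catch onboard' holds; life-raft servicing 239 days ago vs limit 270 → met
10. condition 'operates beyond 50 nautical miles' holds; crew with marine safety training 5 ≥ 5 → met
All met.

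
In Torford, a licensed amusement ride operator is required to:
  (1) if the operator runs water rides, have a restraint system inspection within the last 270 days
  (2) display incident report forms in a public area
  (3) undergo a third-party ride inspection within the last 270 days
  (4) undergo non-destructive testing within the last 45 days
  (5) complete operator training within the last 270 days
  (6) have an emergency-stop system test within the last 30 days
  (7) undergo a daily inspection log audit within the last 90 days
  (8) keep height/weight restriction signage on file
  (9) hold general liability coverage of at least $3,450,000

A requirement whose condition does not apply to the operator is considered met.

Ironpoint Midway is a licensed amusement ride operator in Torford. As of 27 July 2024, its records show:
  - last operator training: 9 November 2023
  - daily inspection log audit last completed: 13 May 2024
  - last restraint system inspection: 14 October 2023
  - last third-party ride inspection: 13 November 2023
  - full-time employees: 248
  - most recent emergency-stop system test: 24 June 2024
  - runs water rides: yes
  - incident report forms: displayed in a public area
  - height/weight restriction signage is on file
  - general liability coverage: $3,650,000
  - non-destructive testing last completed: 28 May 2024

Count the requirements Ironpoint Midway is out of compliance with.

3

1. condition 'runs water rides' holds; restraint system inspection 287 days ago vs limit 270 → not met
2. incident report forms present → met
3. third-party ride inspection 257 days ago vs limit 270 → met
4. non-destructive testing 60 days ago vs limit 45 → not met
5. operator training 261 days ago vs limit 270 → met
6. emergency-stop system test 33 days ago vs limit 30 → not met
7. daily inspection log audit 75 days ago vs limit 90 → met
8. height/weight restriction signage present → met
9. general liability coverage $3,650,000 ≥ $3,450,000 → met
Not met: 3 of 9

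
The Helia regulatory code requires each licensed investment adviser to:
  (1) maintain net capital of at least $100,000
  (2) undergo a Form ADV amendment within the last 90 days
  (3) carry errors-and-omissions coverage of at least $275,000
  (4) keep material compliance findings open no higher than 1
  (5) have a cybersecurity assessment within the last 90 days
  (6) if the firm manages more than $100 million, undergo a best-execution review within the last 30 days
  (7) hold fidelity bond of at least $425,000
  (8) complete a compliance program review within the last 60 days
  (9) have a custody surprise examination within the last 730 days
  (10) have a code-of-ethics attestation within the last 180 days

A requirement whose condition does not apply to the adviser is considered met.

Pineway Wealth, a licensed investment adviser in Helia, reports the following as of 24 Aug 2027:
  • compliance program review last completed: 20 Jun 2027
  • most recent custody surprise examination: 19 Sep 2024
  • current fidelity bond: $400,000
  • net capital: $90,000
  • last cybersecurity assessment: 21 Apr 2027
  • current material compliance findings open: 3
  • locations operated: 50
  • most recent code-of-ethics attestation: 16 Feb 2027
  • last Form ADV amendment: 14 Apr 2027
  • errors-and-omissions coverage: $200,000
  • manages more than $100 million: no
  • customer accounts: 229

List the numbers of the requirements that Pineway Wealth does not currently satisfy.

1, 2, 3, 4, 5, 7, 8, 9, 10

1. net capital $90,000 < $100,000 → not met
2. Form ADV amendment 132 days ago vs limit 90 → not met
3. errors-and-omissions coverage $200,000 < $275,000 → not met
4. material compliance findings open 3 > 1 → not met
5. cybersecurity assessment 125 days ago vs limit 90 → not met
6. condition 'manages more than $100 million' does not hold → requirement n/a → met
7. fidelity bond $400,000 < $425,000 → not met
8. compliance program review 65 days ago vs limit 60 → not met
9. custody surprise examination 1069 days ago vs limit 730 → not met
10. code-of-ethics attestation 189 days ago vs limit 180 → not met
Not met: 1, 2, 3, 4, 5, 7, 8, 9, 10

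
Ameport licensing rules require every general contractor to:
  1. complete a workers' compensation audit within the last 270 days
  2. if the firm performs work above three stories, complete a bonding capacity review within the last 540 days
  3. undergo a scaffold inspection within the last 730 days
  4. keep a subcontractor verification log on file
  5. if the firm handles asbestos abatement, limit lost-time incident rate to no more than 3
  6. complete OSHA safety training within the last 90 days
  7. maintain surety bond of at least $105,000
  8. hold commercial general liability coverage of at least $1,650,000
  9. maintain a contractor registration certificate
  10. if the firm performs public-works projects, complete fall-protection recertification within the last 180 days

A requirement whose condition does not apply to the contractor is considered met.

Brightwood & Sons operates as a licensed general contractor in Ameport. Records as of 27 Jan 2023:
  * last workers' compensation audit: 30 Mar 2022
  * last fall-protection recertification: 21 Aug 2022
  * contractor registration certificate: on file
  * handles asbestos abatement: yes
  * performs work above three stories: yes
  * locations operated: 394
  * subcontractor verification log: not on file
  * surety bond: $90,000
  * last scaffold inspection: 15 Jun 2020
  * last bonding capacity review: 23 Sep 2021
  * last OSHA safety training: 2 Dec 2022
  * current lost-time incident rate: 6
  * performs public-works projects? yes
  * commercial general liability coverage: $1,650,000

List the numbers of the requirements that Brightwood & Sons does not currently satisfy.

1. workers' compensation audit 303 days ago vs limit 270 → not met
2. condition 'performs work above three stories' holds; bonding capacity review 491 days ago vs limit 540 → met
3. scaffold inspection 956 days ago vs limit 730 → not met
4. subcontractor verification log absent → not met
5. condition 'handles asbestos abatement' holds; lost-time incident rate 6 > 3 → not met
6. OSHA safety training 56 days ago vs limit 90 → met
7. surety bond $90,000 < $105,000 → not met
8. commercial general liability coverage $1,650,000 ≥ $1,650,000 → met
9. contractor registration certificate present → met
10. condition 'performs public-works projects' holds; fall-protection recertification 159 days ago vs limit 180 → met
Not met: 1, 3, 4, 5, 7

1, 3, 4, 5, 7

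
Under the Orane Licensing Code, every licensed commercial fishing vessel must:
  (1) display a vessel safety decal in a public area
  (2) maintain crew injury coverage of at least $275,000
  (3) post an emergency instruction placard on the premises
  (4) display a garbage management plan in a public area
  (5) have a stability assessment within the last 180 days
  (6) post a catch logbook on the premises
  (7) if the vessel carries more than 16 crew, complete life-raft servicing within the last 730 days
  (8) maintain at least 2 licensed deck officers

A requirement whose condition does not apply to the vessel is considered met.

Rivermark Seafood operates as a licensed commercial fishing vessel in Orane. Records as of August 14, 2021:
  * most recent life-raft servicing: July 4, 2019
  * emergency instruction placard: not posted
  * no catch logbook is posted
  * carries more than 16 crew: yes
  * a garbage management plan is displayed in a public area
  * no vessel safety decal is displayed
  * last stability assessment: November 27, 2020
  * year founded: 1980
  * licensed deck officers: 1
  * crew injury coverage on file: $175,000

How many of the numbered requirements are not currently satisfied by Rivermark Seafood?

7

1. vessel safety decal absent → not met
2. crew injury coverage $175,000 < $275,000 → not met
3. emergency instruction placard absent → not met
4. garbage management plan present → met
5. stability assessment 260 days ago vs limit 180 → not met
6. catch logbook absent → not met
7. condition 'carries more than 16 crew' holds; life-raft servicing 772 days ago vs limit 730 → not met
8. licensed deck officers 1 < 2 → not met
Not met: 7 of 8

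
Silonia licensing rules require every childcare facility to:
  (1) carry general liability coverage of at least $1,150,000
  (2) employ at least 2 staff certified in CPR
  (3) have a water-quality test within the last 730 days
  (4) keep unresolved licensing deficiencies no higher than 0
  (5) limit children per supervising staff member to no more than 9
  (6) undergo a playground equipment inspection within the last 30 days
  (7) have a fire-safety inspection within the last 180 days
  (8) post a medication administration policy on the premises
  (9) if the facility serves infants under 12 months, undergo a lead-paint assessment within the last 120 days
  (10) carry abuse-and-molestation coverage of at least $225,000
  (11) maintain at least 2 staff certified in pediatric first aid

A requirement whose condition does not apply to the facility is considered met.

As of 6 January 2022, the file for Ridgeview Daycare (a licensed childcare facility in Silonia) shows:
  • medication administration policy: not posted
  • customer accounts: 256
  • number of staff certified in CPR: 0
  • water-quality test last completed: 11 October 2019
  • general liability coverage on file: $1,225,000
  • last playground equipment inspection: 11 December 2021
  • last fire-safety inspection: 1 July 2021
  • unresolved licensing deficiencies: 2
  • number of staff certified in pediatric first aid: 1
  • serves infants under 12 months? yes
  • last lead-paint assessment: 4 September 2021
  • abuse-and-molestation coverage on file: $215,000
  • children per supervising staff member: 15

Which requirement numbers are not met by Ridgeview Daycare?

2, 3, 4, 5, 7, 8, 9, 10, 11

1. general liability coverage $1,225,000 ≥ $1,150,000 → met
2. staff certified in CPR 0 < 2 → not met
3. water-quality test 818 days ago vs limit 730 → not met
4. unresolved licensing deficiencies 2 > 0 → not met
5. children per supervising staff member 15 > 9 → not met
6. playground equipment inspection 26 days ago vs limit 30 → met
7. fire-safety inspection 189 days ago vs limit 180 → not met
8. medication administration policy absent → not met
9. condition 'serves infants under 12 months' holds; lead-paint assessment 124 days ago vs limit 120 → not met
10. abuse-and-molestation coverage $215,000 < $225,000 → not met
11. staff certified in pediatric first aid 1 < 2 → not met
Not met: 2, 3, 4, 5, 7, 8, 9, 10, 11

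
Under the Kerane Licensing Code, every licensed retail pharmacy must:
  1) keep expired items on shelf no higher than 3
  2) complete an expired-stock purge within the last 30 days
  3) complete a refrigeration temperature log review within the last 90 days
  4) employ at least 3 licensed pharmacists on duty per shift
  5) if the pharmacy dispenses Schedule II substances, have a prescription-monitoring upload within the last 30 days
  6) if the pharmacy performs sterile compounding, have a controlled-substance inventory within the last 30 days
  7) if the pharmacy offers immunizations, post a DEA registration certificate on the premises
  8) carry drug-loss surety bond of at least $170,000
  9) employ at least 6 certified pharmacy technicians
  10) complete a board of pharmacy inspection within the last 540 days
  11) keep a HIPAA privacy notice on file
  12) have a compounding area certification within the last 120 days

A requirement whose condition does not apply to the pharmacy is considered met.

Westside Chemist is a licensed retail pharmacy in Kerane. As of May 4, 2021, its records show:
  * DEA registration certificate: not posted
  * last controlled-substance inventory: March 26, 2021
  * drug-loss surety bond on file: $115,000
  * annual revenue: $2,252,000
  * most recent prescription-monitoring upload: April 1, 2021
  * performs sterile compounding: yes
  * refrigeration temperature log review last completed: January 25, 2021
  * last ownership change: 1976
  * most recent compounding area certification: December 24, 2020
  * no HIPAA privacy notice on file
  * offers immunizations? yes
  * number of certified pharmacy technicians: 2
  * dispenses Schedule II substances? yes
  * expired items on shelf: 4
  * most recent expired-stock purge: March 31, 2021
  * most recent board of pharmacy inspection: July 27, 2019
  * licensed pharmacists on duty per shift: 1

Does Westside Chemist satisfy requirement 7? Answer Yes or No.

No

7. condition 'offers immunizations' holds; DEA registration certificate absent → not met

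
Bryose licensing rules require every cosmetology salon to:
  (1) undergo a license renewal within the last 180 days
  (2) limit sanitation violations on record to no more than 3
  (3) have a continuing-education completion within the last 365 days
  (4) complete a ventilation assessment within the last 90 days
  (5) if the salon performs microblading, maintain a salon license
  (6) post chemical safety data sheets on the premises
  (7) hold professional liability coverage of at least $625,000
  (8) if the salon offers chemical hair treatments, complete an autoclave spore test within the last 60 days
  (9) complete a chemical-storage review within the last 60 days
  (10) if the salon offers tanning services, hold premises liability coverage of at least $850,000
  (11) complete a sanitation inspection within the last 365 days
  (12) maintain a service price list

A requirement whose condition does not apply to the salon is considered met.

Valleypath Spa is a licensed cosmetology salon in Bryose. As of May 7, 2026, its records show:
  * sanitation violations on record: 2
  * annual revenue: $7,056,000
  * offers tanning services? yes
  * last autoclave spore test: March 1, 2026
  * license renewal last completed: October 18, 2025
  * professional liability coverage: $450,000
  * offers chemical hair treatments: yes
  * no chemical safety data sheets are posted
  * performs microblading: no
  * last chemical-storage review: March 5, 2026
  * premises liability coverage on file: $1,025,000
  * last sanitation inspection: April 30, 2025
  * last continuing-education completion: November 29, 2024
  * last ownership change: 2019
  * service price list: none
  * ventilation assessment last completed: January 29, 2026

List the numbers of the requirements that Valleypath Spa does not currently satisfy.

1. license renewal 201 days ago vs limit 180 → not met
2. sanitation violations on record 2 ≤ 3 → met
3. continuing-education completion 524 days ago vs limit 365 → not met
4. ventilation assessment 98 days ago vs limit 90 → not met
5. condition 'performs microblading' does not hold → requirement n/a → met
6. chemical safety data sheets absent → not met
7. professional liability coverage $450,000 < $625,000 → not met
8. condition 'offers chemical hair treatments' holds; autoclave spore test 67 days ago vs limit 60 → not met
9. chemical-storage review 63 days ago vs limit 60 → not met
10. condition 'offers tanning services' holds; premises liability coverage $1,025,000 ≥ $850,000 → met
11. sanitation inspection 372 days ago vs limit 365 → not met
12. service price list absent → not met
Not met: 1, 3, 4, 6, 7, 8, 9, 11, 12

1, 3, 4, 6, 7, 8, 9, 11, 12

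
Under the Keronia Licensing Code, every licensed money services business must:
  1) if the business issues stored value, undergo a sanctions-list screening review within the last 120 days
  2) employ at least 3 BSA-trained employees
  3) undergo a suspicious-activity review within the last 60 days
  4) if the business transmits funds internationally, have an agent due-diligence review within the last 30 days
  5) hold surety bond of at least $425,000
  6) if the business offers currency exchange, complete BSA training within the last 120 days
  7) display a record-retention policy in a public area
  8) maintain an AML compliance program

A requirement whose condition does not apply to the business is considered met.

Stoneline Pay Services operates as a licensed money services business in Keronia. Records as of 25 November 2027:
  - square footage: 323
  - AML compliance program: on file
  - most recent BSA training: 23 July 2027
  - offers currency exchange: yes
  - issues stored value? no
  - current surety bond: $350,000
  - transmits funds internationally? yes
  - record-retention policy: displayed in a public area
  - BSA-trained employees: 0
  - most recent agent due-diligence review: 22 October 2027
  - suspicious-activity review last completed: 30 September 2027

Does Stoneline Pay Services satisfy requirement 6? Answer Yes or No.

No

6. condition 'offers currency exchange' holds; BSA training 125 days ago vs limit 120 → not met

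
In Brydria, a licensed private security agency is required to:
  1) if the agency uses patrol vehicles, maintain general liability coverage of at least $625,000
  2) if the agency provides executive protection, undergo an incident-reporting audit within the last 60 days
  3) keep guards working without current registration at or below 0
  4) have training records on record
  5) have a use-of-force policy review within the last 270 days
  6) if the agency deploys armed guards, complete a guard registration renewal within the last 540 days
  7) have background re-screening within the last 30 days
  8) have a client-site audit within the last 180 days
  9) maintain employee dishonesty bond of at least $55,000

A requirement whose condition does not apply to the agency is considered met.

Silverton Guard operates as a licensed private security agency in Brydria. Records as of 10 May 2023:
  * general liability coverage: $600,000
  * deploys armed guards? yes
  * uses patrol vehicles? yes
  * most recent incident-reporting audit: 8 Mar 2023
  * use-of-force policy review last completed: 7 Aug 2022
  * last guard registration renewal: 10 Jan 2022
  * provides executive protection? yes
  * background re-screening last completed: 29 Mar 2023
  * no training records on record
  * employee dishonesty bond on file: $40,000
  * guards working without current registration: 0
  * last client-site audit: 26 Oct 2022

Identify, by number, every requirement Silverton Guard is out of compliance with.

1, 2, 4, 5, 7, 8, 9

1. condition 'uses patrol vehicles' holds; general liability coverage $600,000 < $625,000 → not met
2. condition 'provides executive protection' holds; incident-reporting audit 63 days ago vs limit 60 → not met
3. guards working without current registration 0 ≤ 0 → met
4. training records absent → not met
5. use-of-force policy review 276 days ago vs limit 270 → not met
6. condition 'deploys armed guards' holds; guard registration renewal 485 days ago vs limit 540 → met
7. background re-screening 42 days ago vs limit 30 → not met
8. client-site audit 196 days ago vs limit 180 → not met
9. employee dishonesty bond $40,000 < $55,000 → not met
Not met: 1, 2, 4, 5, 7, 8, 9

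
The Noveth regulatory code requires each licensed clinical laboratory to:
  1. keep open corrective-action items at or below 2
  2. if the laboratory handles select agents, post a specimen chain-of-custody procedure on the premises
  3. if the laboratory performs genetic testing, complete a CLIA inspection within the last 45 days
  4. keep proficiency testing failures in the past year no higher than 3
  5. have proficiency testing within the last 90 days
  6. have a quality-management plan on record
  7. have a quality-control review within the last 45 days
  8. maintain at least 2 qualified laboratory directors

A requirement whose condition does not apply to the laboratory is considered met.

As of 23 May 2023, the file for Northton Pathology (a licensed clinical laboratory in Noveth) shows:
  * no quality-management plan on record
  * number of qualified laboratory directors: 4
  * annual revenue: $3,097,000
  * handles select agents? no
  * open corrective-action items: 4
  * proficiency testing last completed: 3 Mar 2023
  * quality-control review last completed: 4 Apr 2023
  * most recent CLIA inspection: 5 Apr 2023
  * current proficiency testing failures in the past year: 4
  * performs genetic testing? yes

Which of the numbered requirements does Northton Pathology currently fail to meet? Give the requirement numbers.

1, 3, 4, 6, 7

1. open corrective-action items 4 > 2 → not met
2. condition 'handles select agents' does not hold → requirement n/a → met
3. condition 'performs genetic testing' holds; CLIA inspection 48 days ago vs limit 45 → not met
4. proficiency testing failures in the past year 4 > 3 → not met
5. proficiency testing 81 days ago vs limit 90 → met
6. quality-management plan absent → not met
7. quality-control review 49 days ago vs limit 45 → not met
8. qualified laboratory directors 4 ≥ 2 → met
Not met: 1, 3, 4, 6, 7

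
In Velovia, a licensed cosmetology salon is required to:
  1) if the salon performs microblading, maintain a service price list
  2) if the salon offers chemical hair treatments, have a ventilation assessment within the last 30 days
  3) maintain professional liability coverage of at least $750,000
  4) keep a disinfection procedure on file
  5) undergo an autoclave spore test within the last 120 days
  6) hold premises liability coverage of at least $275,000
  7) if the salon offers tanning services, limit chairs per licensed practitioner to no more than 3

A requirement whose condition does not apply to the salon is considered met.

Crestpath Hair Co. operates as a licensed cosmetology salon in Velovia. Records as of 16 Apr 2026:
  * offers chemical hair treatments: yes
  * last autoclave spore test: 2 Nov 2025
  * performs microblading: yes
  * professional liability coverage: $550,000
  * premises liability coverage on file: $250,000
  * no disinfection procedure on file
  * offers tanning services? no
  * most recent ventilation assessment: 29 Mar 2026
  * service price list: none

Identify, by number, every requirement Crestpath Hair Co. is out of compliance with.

1, 3, 4, 5, 6

1. condition 'performs microblading' holds; service price list absent → not met
2. condition 'offers chemical hair treatments' holds; ventilation assessment 18 days ago vs limit 30 → met
3. professional liability coverage $550,000 < $750,000 → not met
4. disinfection procedure absent → not met
5. autoclave spore test 165 days ago vs limit 120 → not met
6. premises liability coverage $250,000 < $275,000 → not met
7. condition 'offers tanning services' does not hold → requirement n/a → met
Not met: 1, 3, 4, 5, 6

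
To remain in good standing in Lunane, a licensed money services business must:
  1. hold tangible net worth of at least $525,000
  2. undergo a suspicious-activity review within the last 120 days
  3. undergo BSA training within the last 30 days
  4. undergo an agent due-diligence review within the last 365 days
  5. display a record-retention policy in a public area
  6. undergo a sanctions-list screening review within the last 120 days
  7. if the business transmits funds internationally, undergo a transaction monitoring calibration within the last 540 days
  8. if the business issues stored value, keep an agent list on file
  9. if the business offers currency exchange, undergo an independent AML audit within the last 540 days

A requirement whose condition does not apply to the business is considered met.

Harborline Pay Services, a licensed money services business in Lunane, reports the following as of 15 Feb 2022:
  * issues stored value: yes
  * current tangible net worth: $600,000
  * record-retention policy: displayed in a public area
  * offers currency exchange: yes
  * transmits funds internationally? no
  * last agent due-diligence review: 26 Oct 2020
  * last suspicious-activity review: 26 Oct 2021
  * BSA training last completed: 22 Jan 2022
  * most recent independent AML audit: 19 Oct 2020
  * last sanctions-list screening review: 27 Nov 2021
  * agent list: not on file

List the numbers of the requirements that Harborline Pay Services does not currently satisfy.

4, 8

1. tangible net worth $600,000 ≥ $525,000 → met
2. suspicious-activity review 112 days ago vs limit 120 → met
3. BSA training 24 days ago vs limit 30 → met
4. agent due-diligence review 477 days ago vs limit 365 → not met
5. record-retention policy present → met
6. sanctions-list screening review 80 days ago vs limit 120 → met
7. condition 'transmits funds internationally' does not hold → requirement n/a → met
8. condition 'issues stored value' holds; agent list absent → not met
9. condition 'offers currency exchange' holds; independent AML audit 484 days ago vs limit 540 → met
Not met: 4, 8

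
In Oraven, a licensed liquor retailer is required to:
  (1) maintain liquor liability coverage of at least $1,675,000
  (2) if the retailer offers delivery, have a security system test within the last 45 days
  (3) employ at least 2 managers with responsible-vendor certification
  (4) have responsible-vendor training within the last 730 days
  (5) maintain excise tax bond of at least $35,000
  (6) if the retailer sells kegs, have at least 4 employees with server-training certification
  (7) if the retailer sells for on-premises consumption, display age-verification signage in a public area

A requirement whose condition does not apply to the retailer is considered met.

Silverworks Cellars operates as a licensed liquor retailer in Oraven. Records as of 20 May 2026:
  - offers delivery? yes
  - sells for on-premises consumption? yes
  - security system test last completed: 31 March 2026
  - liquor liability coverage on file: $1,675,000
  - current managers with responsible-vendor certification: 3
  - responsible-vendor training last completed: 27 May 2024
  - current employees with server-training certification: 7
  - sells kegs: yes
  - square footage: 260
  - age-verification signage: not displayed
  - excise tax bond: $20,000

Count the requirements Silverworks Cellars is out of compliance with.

3

1. liquor liability coverage $1,675,000 ≥ $1,675,000 → met
2. condition 'offers delivery' holds; security system test 50 days ago vs limit 45 → not met
3. managers with responsible-vendor certification 3 ≥ 2 → met
4. responsible-vendor training 723 days ago vs limit 730 → met
5. excise tax bond $20,000 < $35,000 → not met
6. condition 'sells kegs' holds; employees with server-training certification 7 ≥ 4 → met
7. condition 'sells for on-premises consumption' holds; age-verification signage absent → not met
Not met: 3 of 7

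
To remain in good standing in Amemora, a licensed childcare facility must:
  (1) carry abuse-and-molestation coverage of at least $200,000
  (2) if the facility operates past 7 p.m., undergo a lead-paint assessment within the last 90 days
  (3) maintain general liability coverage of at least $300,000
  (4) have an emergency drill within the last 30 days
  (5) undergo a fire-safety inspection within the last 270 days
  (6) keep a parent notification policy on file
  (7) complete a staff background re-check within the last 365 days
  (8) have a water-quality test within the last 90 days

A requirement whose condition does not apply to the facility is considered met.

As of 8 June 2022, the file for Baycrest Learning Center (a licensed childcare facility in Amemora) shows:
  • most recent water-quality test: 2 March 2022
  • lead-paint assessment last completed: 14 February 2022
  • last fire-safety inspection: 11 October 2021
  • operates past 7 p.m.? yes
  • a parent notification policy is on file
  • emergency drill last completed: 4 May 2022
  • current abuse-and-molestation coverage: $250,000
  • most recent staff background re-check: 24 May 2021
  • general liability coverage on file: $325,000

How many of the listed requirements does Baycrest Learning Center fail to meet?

1. abuse-and-molestation coverage $250,000 ≥ $200,000 → met
2. condition 'operates past 7 p.m.' holds; lead-paint assessment 114 days ago vs limit 90 → not met
3. general liability coverage $325,000 ≥ $300,000 → met
4. emergency drill 35 days ago vs limit 30 → not met
5. fire-safety inspection 240 days ago vs limit 270 → met
6. parent notification policy present → met
7. staff background re-check 380 days ago vs limit 365 → not met
8. water-quality test 98 days ago vs limit 90 → not met
Not met: 4 of 8

4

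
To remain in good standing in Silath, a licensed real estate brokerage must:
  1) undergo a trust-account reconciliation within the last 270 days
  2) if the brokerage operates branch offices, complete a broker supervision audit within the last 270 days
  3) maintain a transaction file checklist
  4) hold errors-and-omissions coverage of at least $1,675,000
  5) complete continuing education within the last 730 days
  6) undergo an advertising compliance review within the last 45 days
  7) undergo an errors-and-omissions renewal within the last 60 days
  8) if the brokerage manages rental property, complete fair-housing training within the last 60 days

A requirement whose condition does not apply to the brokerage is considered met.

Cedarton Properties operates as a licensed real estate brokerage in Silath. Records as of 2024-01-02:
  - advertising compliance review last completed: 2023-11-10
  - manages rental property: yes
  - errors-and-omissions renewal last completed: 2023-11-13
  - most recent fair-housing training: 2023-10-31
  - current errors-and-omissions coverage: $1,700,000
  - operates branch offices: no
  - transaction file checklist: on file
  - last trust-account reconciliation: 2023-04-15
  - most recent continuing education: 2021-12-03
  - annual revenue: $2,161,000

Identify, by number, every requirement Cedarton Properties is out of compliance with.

1. trust-account reconciliation 262 days ago vs limit 270 → met
2. condition 'operates branch offices' does not hold → requirement n/a → met
3. transaction file checklist present → met
4. errors-and-omissions coverage $1,700,000 ≥ $1,675,000 → met
5. continuing education 760 days ago vs limit 730 → not met
6. advertising compliance review 53 days ago vs limit 45 → not met
7. errors-and-omissions renewal 50 days ago vs limit 60 → met
8. condition 'manages rental property' holds; fair-housing training 63 days ago vs limit 60 → not met
Not met: 5, 6, 8

5, 6, 8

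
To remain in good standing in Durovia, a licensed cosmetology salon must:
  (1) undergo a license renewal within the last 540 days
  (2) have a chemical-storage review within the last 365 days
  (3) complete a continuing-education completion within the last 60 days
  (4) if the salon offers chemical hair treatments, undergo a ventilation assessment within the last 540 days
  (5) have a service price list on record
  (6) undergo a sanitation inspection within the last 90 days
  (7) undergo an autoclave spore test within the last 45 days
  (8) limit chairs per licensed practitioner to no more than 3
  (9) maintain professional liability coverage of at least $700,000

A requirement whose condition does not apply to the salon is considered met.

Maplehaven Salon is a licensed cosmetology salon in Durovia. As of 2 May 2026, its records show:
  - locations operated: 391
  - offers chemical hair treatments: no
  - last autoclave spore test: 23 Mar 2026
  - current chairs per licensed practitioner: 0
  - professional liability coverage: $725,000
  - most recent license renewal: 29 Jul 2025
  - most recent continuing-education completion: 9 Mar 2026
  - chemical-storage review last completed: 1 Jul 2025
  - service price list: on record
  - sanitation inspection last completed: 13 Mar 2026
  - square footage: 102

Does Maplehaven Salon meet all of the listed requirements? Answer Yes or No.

Yes

1. license renewal 277 days ago vs limit 540 → met
2. chemical-storage review 305 days ago vs limit 365 → met
3. continuing-education completion 54 days ago vs limit 60 → met
4. condition 'offers chemical hair treatments' does not hold → requirement n/a → met
5. service price list present → met
6. sanitation inspection 50 days ago vs limit 90 → met
7. autoclave spore test 40 days ago vs limit 45 → met
8. chairs per licensed practitioner 0 ≤ 3 → met
9. professional liability coverage $725,000 ≥ $700,000 → met
All met.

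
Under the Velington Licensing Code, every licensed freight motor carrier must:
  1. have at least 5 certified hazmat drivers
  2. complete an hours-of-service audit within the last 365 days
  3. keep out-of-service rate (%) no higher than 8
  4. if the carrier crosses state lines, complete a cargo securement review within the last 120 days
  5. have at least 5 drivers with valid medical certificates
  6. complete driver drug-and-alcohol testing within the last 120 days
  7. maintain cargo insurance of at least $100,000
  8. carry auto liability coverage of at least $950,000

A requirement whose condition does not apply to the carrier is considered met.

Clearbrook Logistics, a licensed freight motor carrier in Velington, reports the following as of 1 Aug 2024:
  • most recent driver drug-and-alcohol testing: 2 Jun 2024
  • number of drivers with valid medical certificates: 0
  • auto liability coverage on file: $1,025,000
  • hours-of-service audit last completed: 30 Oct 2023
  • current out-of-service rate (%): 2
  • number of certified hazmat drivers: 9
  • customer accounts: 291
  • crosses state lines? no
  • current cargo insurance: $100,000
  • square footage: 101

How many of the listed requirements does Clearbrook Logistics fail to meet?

1. certified hazmat drivers 9 ≥ 5 → met
2. hours-of-service audit 276 days ago vs limit 365 → met
3. out-of-service rate (%) 2 ≤ 8 → met
4. condition 'crosses state lines' does not hold → requirement n/a → met
5. drivers with valid medical certificates 0 < 5 → not met
6. driver drug-and-alcohol testing 60 days ago vs limit 120 → met
7. cargo insurance $100,000 ≥ $100,000 → met
8. auto liability coverage $1,025,000 ≥ $950,000 → met
Not met: 1 of 8

1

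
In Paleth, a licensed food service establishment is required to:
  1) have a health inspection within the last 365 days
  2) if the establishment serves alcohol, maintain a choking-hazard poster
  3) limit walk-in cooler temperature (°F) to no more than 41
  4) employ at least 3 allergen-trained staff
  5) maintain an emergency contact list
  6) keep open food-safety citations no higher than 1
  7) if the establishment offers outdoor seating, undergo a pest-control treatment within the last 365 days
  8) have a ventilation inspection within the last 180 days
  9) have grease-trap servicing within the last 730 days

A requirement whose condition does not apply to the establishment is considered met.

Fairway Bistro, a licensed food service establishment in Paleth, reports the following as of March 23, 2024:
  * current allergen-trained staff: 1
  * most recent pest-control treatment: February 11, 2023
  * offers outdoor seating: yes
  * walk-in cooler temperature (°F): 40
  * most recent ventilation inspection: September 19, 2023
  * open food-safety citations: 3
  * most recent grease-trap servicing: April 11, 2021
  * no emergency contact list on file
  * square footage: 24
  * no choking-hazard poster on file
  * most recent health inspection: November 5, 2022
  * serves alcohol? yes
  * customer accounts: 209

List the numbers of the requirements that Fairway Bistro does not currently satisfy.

1. health inspection 504 days ago vs limit 365 → not met
2. condition 'serves alcohol' holds; choking-hazard poster absent → not met
3. walk-in cooler temperature (°F) 40 ≤ 41 → met
4. allergen-trained staff 1 < 3 → not met
5. emergency contact list absent → not met
6. open food-safety citations 3 > 1 → not met
7. condition 'offers outdoor seating' holds; pest-control treatment 406 days ago vs limit 365 → not met
8. ventilation inspection 186 days ago vs limit 180 → not met
9. grease-trap servicing 1077 days ago vs limit 730 → not met
Not met: 1, 2, 4, 5, 6, 7, 8, 9

1, 2, 4, 5, 6, 7, 8, 9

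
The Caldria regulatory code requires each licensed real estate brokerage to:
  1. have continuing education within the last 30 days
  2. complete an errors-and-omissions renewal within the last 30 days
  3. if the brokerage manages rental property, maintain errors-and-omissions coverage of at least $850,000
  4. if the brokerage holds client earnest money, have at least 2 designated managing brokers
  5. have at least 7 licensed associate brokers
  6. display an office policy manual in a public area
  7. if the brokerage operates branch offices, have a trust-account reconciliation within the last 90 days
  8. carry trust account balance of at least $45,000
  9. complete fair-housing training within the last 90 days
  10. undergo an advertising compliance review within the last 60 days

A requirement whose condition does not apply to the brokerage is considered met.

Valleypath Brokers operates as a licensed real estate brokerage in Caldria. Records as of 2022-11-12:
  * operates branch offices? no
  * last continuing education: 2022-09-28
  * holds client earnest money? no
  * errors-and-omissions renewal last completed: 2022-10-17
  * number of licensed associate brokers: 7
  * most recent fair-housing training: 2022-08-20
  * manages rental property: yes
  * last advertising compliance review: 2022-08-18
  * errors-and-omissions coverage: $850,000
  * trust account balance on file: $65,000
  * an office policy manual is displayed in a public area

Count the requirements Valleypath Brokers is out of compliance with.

2

1. continuing education 45 days ago vs limit 30 → not met
2. errors-and-omissions renewal 26 days ago vs limit 30 → met
3. condition 'manages rental property' holds; errors-and-omissions coverage $850,000 ≥ $850,000 → met
4. condition 'holds client earnest money' does not hold → requirement n/a → met
5. licensed associate brokers 7 ≥ 7 → met
6. office policy manual present → met
7. condition 'operates branch offices' does not hold → requirement n/a → met
8. trust account balance $65,000 ≥ $45,000 → met
9. fair-housing training 84 days ago vs limit 90 → met
10. advertising compliance review 86 days ago vs limit 60 → not met
Not met: 2 of 10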